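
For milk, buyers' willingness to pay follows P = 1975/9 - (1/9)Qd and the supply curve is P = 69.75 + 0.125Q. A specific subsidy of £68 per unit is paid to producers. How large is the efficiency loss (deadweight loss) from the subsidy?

Deadweight loss = £9792

Pre-subsidy: 1975/9 - (1/9)Q = 69.75 + 0.125Q gives Q* = 634 and P* = 149.
With the subsidy, sellers receive Ps = Pb + 68 for each unit, where Pb is the price buyers pay.
On the curves, Pb = 1975/9 - (1/9)Q and Ps = 69.75 + 0.125Q; the wedge Ps − Pb = 68 gives 69.75 + 0.125Q − (1975/9 - (1/9)Q) = 68, so Q' = 922.
Then Pb = 1975/9 − (1/9)·922 = 117 and Ps = 69.75 + 0.125·922 = 185.
The subsidy expands output by 922 − 634 = 288 past the efficient level; on those units the gap between marginal cost and willingness to pay runs from 0 up to 68.
DWL = ½ × 68 × 288 = 9792.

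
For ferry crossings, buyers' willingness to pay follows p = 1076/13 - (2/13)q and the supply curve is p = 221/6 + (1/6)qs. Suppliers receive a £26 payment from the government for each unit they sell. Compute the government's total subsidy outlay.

Government cost = £5835.44

Pre-subsidy: 1076/13 - (2/13)q = 221/6 + (1/6)q gives q* = 143.32 and p* = 60.72.
With the subsidy, sellers receive ps = pb + 26 for each unit, where pb is the price buyers pay.
On the curves, pb = 1076/13 - (2/13)q and ps = 221/6 + (1/6)q; the wedge ps − pb = 26 gives 221/6 + (1/6)q − (1076/13 - (2/13)q) = 26, so q' = 224.44.
Then pb = 1076/13 − (2/13)·224.44 = 48.24 and ps = 221/6 + (1/6)·224.44 = 74.24.
Government outlay = subsidy × quantity = 26 × 224.44 = 5835.44.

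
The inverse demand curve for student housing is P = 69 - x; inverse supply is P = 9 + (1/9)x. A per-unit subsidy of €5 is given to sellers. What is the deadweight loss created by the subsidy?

Pre-subsidy: 69 - x = 9 + (1/9)x gives x* = 54 and P* = 15.
With the subsidy, sellers receive Ps = Pb + 5 for each unit, where Pb is the price buyers pay.
On the curves, Pb = 69 - x and Ps = 9 + (1/9)x; the wedge Ps − Pb = 5 gives 9 + (1/9)x − (69 - x) = 5, so x' = 58.5.
Then Pb = 69 − 1·58.5 = 10.5 and Ps = 9 + (1/9)·58.5 = 15.5.
The subsidy expands output by 58.5 − 54 = 4.5 past the efficient level; on those units the gap between marginal cost and willingness to pay runs from 0 up to 5.
DWL = ½ × 5 × 4.5 = 11.25.

Deadweight loss = €11.25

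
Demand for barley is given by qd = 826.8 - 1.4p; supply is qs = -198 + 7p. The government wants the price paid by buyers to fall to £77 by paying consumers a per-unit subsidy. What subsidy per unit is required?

Required subsidy s = £54 per unit

At a buyer price of 77, quantity demanded is 826.8 − 1.4·77 = 719.
Sellers supply 719 only when they receive ps with -198 + 7·ps = 719, i.e. ps = 131.
s = ps − pb = 131 − 77 = 54.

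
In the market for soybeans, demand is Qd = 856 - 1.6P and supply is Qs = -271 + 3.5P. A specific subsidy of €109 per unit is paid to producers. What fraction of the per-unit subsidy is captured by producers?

Producer share = 16/51

Pre-subsidy: 856 - 1.6P = -271 + 3.5P gives P* = 11270/51, Q* = 25624/51.
With the subsidy, sellers receive Ps = Pb + 109 for each unit, where Pb is the price buyers pay.
Supply in terms of Pb becomes Qs = -271 + 3.5(Pb + 109) = 110.5 + 3.5Pb. Setting this equal to demand: 856 - 1.6Pb = 110.5 + 3.5Pb, so Pb = 2485/17.
Sellers receive Ps = 2485/17 + 109 = 4338/17; Q' = 856 − 1.6·(2485/17) = 10576/17.
Buyers' price falls by P* − Pb = 11270/51 − 2485/17 = 3815/51; sellers' price rises by Ps − P* = 4338/17 − 11270/51 = 1744/51.
So producers capture (1744/51)/109 = 16/51 of each unit of subsidy.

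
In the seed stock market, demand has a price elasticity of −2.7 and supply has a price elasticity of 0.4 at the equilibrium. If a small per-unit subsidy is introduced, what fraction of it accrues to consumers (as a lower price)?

Consumer share = 4/31

For a small subsidy around the equilibrium, the benefit split depends on the relative slopes, which at a point are proportional to the elasticities.
Buyer share = εs/(εs + |εd|) = 0.4/(0.4 + 2.7) = 4/31; seller share = |εd|/(εs + |εd|) = 27/31.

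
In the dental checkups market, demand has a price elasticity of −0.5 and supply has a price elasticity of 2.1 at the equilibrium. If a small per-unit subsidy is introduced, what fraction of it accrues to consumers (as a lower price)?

Consumer share = 21/26

For a small subsidy around the equilibrium, the benefit split depends on the relative slopes, which at a point are proportional to the elasticities.
Buyer share = εs/(εs + |εd|) = 2.1/(2.1 + 0.5) = 21/26; seller share = |εd|/(εs + |εd|) = 5/26.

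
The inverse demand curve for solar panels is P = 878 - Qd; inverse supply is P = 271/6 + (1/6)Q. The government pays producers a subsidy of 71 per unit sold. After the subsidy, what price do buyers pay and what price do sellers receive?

Pre-subsidy: 878 - Q = 271/6 + (1/6)Q gives Q* = 4997/7 and P* = 1149/7.
With the subsidy, sellers receive Ps = Pb + 71 for each unit, where Pb is the price buyers pay.
On the curves, Pb = 878 - Q and Ps = 271/6 + (1/6)Q; the wedge Ps − Pb = 71 gives 271/6 + (1/6)Q − (878 - Q) = 71, so Q' = 5423/7.
Then Pb = 878 − 1·(5423/7) = 723/7 and Ps = 271/6 + (1/6)·(5423/7) = 1220/7.

Buyers pay 723/7; sellers receive 1220/7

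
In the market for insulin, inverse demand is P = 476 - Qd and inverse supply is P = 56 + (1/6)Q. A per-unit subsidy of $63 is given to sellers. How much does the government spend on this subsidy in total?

Government cost = $26082

Pre-subsidy: 476 - Q = 56 + (1/6)Q gives Q* = 360 and P* = 116.
With the subsidy, sellers receive Ps = Pb + 63 for each unit, where Pb is the price buyers pay.
On the curves, Pb = 476 - Q and Ps = 56 + (1/6)Q; the wedge Ps − Pb = 63 gives 56 + (1/6)Q − (476 - Q) = 63, so Q' = 414.
Then Pb = 476 − 1·414 = 62 and Ps = 56 + (1/6)·414 = 125.
Government outlay = subsidy × quantity = 63 × 414 = 26082.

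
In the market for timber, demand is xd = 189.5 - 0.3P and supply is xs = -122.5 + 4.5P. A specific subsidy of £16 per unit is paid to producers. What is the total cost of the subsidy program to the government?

Pre-subsidy: 189.5 - 0.3P = -122.5 + 4.5P gives P* = 65, x* = 170.
With the subsidy, sellers receive Ps = Pb + 16 for each unit, where Pb is the price buyers pay.
Supply in terms of Pb becomes xs = -122.5 + 4.5(Pb + 16) = -50.5 + 4.5Pb. Setting this equal to demand: 189.5 - 0.3Pb = -50.5 + 4.5Pb, so Pb = 50.
Sellers receive Ps = 50 + 16 = 66; x' = 189.5 − 0.3·50 = 174.5.
Government outlay = subsidy × quantity = 16 × 174.5 = 2792.

Government cost = £2792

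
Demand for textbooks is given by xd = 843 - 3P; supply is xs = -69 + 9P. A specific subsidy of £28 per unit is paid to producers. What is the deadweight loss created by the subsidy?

Pre-subsidy: 843 - 3P = -69 + 9P gives P* = 76, x* = 615.
With the subsidy, sellers receive Ps = Pb + 28 for each unit, where Pb is the price buyers pay.
Supply in terms of Pb becomes xs = -69 + 9(Pb + 28) = 183 + 9Pb. Setting this equal to demand: 843 - 3Pb = 183 + 9Pb, so Pb = 55.
Sellers receive Ps = 55 + 28 = 83; x' = 843 − 3·55 = 678.
The subsidy expands output by 678 − 615 = 63 past the efficient level; on those units the gap between marginal cost and willingness to pay runs from 0 up to 28.
DWL = ½ × 28 × 63 = 882.

Deadweight loss = £882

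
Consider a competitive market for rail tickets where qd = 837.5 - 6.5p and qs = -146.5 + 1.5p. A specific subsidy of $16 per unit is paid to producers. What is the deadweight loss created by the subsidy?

Deadweight loss = $156

Pre-subsidy: 837.5 - 6.5p = -146.5 + 1.5p gives p* = 123, q* = 38.
With the subsidy, sellers receive ps = pb + 16 for each unit, where pb is the price buyers pay.
Supply in terms of pb becomes qs = -146.5 + 1.5(pb + 16) = -122.5 + 1.5pb. Setting this equal to demand: 837.5 - 6.5pb = -122.5 + 1.5pb, so pb = 120.
Sellers receive ps = 120 + 16 = 136; q' = 837.5 − 6.5·120 = 57.5.
The subsidy expands output by 57.5 − 38 = 19.5 past the efficient level; on those units the gap between marginal cost and willingness to pay runs from 0 up to 16.
DWL = ½ × 16 × 19.5 = 156.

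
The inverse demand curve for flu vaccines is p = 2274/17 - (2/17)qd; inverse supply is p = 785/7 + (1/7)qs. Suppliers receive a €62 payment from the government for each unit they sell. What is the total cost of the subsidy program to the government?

Pre-subsidy: 2274/17 - (2/17)q = 785/7 + (1/7)q gives q* = 83 and p* = 124.
With the subsidy, sellers receive ps = pb + 62 for each unit, where pb is the price buyers pay.
On the curves, pb = 2274/17 - (2/17)q and ps = 785/7 + (1/7)q; the wedge ps − pb = 62 gives 785/7 + (1/7)q − (2274/17 - (2/17)q) = 62, so q' = 321.
Then pb = 2274/17 − (2/17)·321 = 96 and ps = 785/7 + (1/7)·321 = 158.
Government outlay = subsidy × quantity = 62 × 321 = 19902.

Government cost = €19902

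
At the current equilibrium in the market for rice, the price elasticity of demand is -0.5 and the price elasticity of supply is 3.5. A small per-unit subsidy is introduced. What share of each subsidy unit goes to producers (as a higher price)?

For a small subsidy around the equilibrium, the benefit split depends on the relative slopes, which at a point are proportional to the elasticities.
Buyer share = εs/(εs + |εd|) = 3.5/(3.5 + 0.5) = 0.875; seller share = |εd|/(εs + |εd|) = 0.125.
So producers capture 0.125 of the subsidy.

Producer share = 0.125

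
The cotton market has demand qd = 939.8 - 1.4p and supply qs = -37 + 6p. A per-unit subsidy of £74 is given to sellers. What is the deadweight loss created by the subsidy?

Deadweight loss = £3108

Pre-subsidy: 939.8 - 1.4p = -37 + 6p gives p* = 132, q* = 755.
With the subsidy, sellers receive ps = pb + 74 for each unit, where pb is the price buyers pay.
Supply in terms of pb becomes qs = -37 + 6(pb + 74) = 407 + 6pb. Setting this equal to demand: 939.8 - 1.4pb = 407 + 6pb, so pb = 72.
Sellers receive ps = 72 + 74 = 146; q' = 939.8 − 1.4·72 = 839.
The subsidy expands output by 839 − 755 = 84 past the efficient level; on those units the gap between marginal cost and willingness to pay runs from 0 up to 74.
DWL = ½ × 74 × 84 = 3108.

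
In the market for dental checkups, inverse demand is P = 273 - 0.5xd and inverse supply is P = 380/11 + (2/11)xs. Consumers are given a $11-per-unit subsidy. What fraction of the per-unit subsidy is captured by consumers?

Consumer share = 11/15

Pre-subsidy: 273 - 0.5x = 380/11 + (2/11)x gives x* = 5246/15 and P* = 1472/15.
With the rebate, buyers effectively pay Pb = Ps − 11, where Ps is the price sellers receive.
On the curves, Pb = 273 - 0.5x and Ps = 380/11 + (2/11)x; the wedge Ps − Pb = 11 gives 380/11 + (2/11)x − (273 - 0.5x) = 11, so x' = 5488/15.
Then Pb = 273 − 0.5·(5488/15) = 1351/15 and Ps = 380/11 + (2/11)·(5488/15) = 1516/15.
Buyers' price falls by P* − Pb = 1472/15 − 1351/15 = 121/15; sellers' price rises by Ps − P* = 1516/15 − 1472/15 = 44/15.
So consumers capture (121/15)/11 = 11/15 of each unit of subsidy.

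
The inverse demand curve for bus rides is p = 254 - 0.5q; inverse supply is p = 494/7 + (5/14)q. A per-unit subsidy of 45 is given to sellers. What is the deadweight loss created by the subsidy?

Deadweight loss = 1181.25

Pre-subsidy: 254 - 0.5q = 494/7 + (5/14)q gives q* = 214 and p* = 147.
With the subsidy, sellers receive ps = pb + 45 for each unit, where pb is the price buyers pay.
On the curves, pb = 254 - 0.5q and ps = 494/7 + (5/14)q; the wedge ps − pb = 45 gives 494/7 + (5/14)q − (254 - 0.5q) = 45, so q' = 266.5.
Then pb = 254 − 0.5·266.5 = 120.75 and ps = 494/7 + (5/14)·266.5 = 165.75.
The subsidy expands output by 266.5 − 214 = 52.5 past the efficient level; on those units the gap between marginal cost and willingness to pay runs from 0 up to 45.
DWL = ½ × 45 × 52.5 = 1181.25.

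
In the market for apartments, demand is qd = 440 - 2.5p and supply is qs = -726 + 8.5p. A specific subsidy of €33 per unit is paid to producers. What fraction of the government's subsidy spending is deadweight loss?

DWL / government spending = 51/382

Pre-subsidy: 440 - 2.5p = -726 + 8.5p gives p* = 106, q* = 175.
With the subsidy, sellers receive ps = pb + 33 for each unit, where pb is the price buyers pay.
Supply in terms of pb becomes qs = -726 + 8.5(pb + 33) = -445.5 + 8.5pb. Setting this equal to demand: 440 - 2.5pb = -445.5 + 8.5pb, so pb = 80.5.
Sellers receive ps = 80.5 + 33 = 113.5; q' = 440 − 2.5·80.5 = 238.75.
ΔCS = ½(175 + 238.75)(106 − 80.5) = 5275.3125; ΔPS = ½(175 + 238.75)(113.5 − 106) = 1551.5625.
Government spending = 33 × 238.75 = 7878.75.
DWL = ½ × 33 × (238.75 − 175) = 1051.875; fraction = 1051.875 / 7878.75 = 51/382.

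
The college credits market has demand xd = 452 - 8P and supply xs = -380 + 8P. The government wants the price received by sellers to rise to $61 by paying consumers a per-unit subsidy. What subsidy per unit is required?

At a seller price of 61, quantity supplied is -380 + 8·61 = 108.
Buyers absorb 108 only when they pay Pb with 452 − 8·Pb = 108, i.e. Pb = 43.
s = Ps − Pb = 61 − 43 = 18.

Required subsidy s = $18 per unit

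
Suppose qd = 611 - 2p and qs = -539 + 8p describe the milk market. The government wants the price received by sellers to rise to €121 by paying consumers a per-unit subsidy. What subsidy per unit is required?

At a seller price of 121, quantity supplied is -539 + 8·121 = 429.
Buyers absorb 429 only when they pay pb with 611 − 2·pb = 429, i.e. pb = 91.
s = ps − pb = 121 − 91 = 30.

Required subsidy s = €30 per unit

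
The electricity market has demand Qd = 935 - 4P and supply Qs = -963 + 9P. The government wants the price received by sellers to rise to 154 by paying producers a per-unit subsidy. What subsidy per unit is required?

At a seller price of 154, quantity supplied is -963 + 9·154 = 423.
Buyers absorb 423 only when they pay Pb with 935 − 4·Pb = 423, i.e. Pb = 128.
s = Ps − Pb = 154 − 128 = 26.

Required subsidy s = 26 per unit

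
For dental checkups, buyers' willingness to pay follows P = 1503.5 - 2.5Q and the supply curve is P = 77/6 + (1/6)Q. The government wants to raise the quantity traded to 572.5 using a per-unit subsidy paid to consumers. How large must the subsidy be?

At Q = 572.5, from the demand curve buyers pay Pb = 1503.5 − 2.5·572.5 = 72.25; from the supply curve sellers need Ps = 77/6 + (1/6)·572.5 = 108.25.
The subsidy must fill the gap: s = Ps − Pb = 108.25 − 72.25 = 36.

Required subsidy s = 36 per unit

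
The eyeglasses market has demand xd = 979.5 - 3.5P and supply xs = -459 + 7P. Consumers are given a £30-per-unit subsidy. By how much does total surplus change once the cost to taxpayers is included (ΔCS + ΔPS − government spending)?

Pre-subsidy: 979.5 - 3.5P = -459 + 7P gives P* = 137, x* = 500.
With the rebate, buyers effectively pay Pb = Ps − 30, where Ps is the price sellers receive.
Demand in terms of Ps becomes xd = 979.5 − 3.5(Ps − 30) = 1084.5 - 3.5Ps. Setting this equal to supply: 1084.5 - 3.5Ps = -459 + 7Ps, so Ps = 147.
Buyers pay Pb = 147 − 30 = 117; x' = -459 + 7·147 = 570.
ΔCS = ½(500 + 570)(137 − 117) = 10700; ΔPS = ½(500 + 570)(147 − 137) = 5350.
Government spending = 30 × 570 = 17100.
Net change = 10700 + 5350 − 17100 = -1050. The loss equals the DWL triangle ½·30·70.

Net change in total surplus = -£1050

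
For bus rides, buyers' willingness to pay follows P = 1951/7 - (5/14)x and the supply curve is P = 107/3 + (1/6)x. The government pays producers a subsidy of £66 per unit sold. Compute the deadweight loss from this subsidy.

Pre-subsidy: 1951/7 - (5/14)x = 107/3 + (1/6)x gives x* = 464 and P* = 113.
With the subsidy, sellers receive Ps = Pb + 66 for each unit, where Pb is the price buyers pay.
On the curves, Pb = 1951/7 - (5/14)x and Ps = 107/3 + (1/6)x; the wedge Ps − Pb = 66 gives 107/3 + (1/6)x − (1951/7 - (5/14)x) = 66, so x' = 590.
Then Pb = 1951/7 − (5/14)·590 = 68 and Ps = 107/3 + (1/6)·590 = 134.
The subsidy expands output by 590 − 464 = 126 past the efficient level; on those units the gap between marginal cost and willingness to pay runs from 0 up to 66.
DWL = ½ × 66 × 126 = 4158.

Deadweight loss = £4158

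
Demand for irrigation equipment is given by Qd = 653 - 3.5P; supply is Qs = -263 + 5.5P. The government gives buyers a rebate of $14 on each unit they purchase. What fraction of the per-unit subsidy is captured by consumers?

Consumer share = 11/18

Pre-subsidy: 653 - 3.5P = -263 + 5.5P gives P* = 916/9, Q* = 2671/9.
With the rebate, buyers effectively pay Pb = Ps − 14, where Ps is the price sellers receive.
Demand in terms of Ps becomes Qd = 653 − 3.5(Ps − 14) = 702 - 3.5Ps. Setting this equal to supply: 702 - 3.5Ps = -263 + 5.5Ps, so Ps = 965/9.
Buyers pay Pb = 965/9 − 14 = 839/9; Q' = -263 + 5.5·(965/9) = 5881/18.
Buyers' price falls by P* − Pb = 916/9 − 839/9 = 77/9; sellers' price rises by Ps − P* = 965/9 − 916/9 = 49/9.
So consumers capture (77/9)/14 = 11/18 of each unit of subsidy.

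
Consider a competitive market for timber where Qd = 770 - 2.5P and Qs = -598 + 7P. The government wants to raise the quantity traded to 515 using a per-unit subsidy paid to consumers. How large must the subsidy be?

Required subsidy s = 57 per unit

At Q = 515, invert demand for the buyer price: Pb = (770 − 515)/2.5 = 102; invert supply for the seller price: Ps = (515 − (-598))/7 = 159.
The subsidy must fill the gap: s = Ps − Pb = 159 − 102 = 57.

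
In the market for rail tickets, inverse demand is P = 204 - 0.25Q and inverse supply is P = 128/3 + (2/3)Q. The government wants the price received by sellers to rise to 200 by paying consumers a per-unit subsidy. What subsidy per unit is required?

At a seller price of 200, quantity supplied is -64 + 1.5·200 = 236.
Buyers absorb 236 only when they pay Pb = 204 − 0.25·236 = 145.
s = Ps − Pb = 200 − 145 = 55.

Required subsidy s = 55 per unit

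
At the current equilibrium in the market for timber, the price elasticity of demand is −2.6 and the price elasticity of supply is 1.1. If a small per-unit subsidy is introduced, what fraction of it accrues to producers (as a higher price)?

Producer share = 26/37

For a small subsidy around the equilibrium, the benefit split depends on the relative slopes, which at a point are proportional to the elasticities.
Buyer share = εs/(εs + |εd|) = 1.1/(1.1 + 2.6) = 11/37; seller share = |εd|/(εs + |εd|) = 26/37.
So producers capture 26/37 of the subsidy.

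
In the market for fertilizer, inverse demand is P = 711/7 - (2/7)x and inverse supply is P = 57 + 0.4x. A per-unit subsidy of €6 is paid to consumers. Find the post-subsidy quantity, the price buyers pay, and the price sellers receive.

x' = 73.75; buyers pay €80.5; sellers receive €86.5

Pre-subsidy: 711/7 - (2/7)x = 57 + 0.4x gives x* = 65 and P* = 83.
With the rebate, buyers effectively pay Pb = Ps − 6, where Ps is the price sellers receive.
On the curves, Pb = 711/7 - (2/7)x and Ps = 57 + 0.4x; the wedge Ps − Pb = 6 gives 57 + 0.4x − (711/7 - (2/7)x) = 6, so x' = 73.75.
Then Pb = 711/7 − (2/7)·73.75 = 80.5 and Ps = 57 + 0.4·73.75 = 86.5.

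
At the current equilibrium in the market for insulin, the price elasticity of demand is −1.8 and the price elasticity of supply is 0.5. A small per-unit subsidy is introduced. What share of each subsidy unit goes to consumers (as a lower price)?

For a small subsidy around the equilibrium, the benefit split depends on the relative slopes, which at a point are proportional to the elasticities.
Buyer share = εs/(εs + |εd|) = 0.5/(0.5 + 1.8) = 5/23; seller share = |εd|/(εs + |εd|) = 18/23.

Consumer share = 5/23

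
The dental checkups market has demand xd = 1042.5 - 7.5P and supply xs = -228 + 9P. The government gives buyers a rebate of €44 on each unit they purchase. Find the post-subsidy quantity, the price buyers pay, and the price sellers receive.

Pre-subsidy: 1042.5 - 7.5P = -228 + 9P gives P* = 77, x* = 465.
With the rebate, buyers effectively pay Pb = Ps − 44, where Ps is the price sellers receive.
Demand in terms of Ps becomes xd = 1042.5 − 7.5(Ps − 44) = 1372.5 - 7.5Ps. Setting this equal to supply: 1372.5 - 7.5Ps = -228 + 9Ps, so Ps = 97.
Buyers pay Pb = 97 − 44 = 53; x' = -228 + 9·97 = 645.

x' = 645; buyers pay €53; sellers receive €97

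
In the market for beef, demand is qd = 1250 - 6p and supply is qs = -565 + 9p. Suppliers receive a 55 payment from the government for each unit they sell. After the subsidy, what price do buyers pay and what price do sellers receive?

Pre-subsidy: 1250 - 6p = -565 + 9p gives p* = 121, q* = 524.
With the subsidy, sellers receive ps = pb + 55 for each unit, where pb is the price buyers pay.
Supply in terms of pb becomes qs = -565 + 9(pb + 55) = -70 + 9pb. Setting this equal to demand: 1250 - 6pb = -70 + 9pb, so pb = 88.
Sellers receive ps = 88 + 55 = 143; q' = 1250 − 6·88 = 722.

Buyers pay 88; sellers receive 143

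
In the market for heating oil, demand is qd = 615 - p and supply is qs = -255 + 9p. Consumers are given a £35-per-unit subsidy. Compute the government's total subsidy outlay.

Government cost = £19582.5

Pre-subsidy: 615 - p = -255 + 9p gives p* = 87, q* = 528.
With the rebate, buyers effectively pay pb = ps − 35, where ps is the price sellers receive.
Demand in terms of ps becomes qd = 615 − 1(ps − 35) = 650 - ps. Setting this equal to supply: 650 - ps = -255 + 9ps, so ps = 90.5.
Buyers pay pb = 90.5 − 35 = 55.5; q' = -255 + 9·90.5 = 559.5.
Government outlay = subsidy × quantity = 35 × 559.5 = 19582.5.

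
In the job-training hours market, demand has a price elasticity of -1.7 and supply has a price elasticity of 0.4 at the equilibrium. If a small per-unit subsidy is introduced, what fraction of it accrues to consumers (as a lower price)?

Consumer share = 4/21

For a small subsidy around the equilibrium, the benefit split depends on the relative slopes, which at a point are proportional to the elasticities.
Buyer share = εs/(εs + |εd|) = 0.4/(0.4 + 1.7) = 4/21; seller share = |εd|/(εs + |εd|) = 17/21.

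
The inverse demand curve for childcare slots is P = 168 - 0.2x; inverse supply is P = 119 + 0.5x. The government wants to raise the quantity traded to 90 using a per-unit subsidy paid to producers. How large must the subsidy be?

Required subsidy s = 14 per unit

At x = 90, from the demand curve buyers pay Pb = 168 − 0.2·90 = 150; from the supply curve sellers need Ps = 119 + 0.5·90 = 164.
The subsidy must fill the gap: s = Ps − Pb = 164 − 150 = 14.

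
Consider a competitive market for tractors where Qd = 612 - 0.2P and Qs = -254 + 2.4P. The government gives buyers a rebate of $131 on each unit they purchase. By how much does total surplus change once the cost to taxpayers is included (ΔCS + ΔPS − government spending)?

Pre-subsidy: 612 - 0.2P = -254 + 2.4P gives P* = 4330/13, Q* = 7090/13.
With the rebate, buyers effectively pay Pb = Ps − 131, where Ps is the price sellers receive.
Demand in terms of Ps becomes Qd = 612 − 0.2(Ps − 131) = 638.2 - 0.2Ps. Setting this equal to supply: 638.2 - 0.2Ps = -254 + 2.4Ps, so Ps = 4461/13.
Buyers pay Pb = 4461/13 − 131 = 2758/13; Q' = -254 + 2.4·(4461/13) = 37022/65.
ΔCS = ½(7090/13 + 37022/65)(4330/13 − 2758/13) = 56962992/845; ΔPS = ½(7090/13 + 37022/65)(4461/13 − 4330/13) = 4746916/845.
Government spending = 131 × 37022/65 = 4849882/65.
Net change = 56962992/845 + 4746916/845 − 4849882/65 = -102966/65. The loss equals the DWL triangle ½·131·1572/65.

Net change in total surplus = -102966/65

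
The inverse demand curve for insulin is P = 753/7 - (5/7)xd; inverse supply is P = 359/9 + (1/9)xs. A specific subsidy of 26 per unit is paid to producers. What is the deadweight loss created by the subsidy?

Deadweight loss = 409.5

Pre-subsidy: 753/7 - (5/7)x = 359/9 + (1/9)x gives x* = 82 and P* = 49.
With the subsidy, sellers receive Ps = Pb + 26 for each unit, where Pb is the price buyers pay.
On the curves, Pb = 753/7 - (5/7)x and Ps = 359/9 + (1/9)x; the wedge Ps − Pb = 26 gives 359/9 + (1/9)x − (753/7 - (5/7)x) = 26, so x' = 113.5.
Then Pb = 753/7 − (5/7)·113.5 = 26.5 and Ps = 359/9 + (1/9)·113.5 = 52.5.
The subsidy expands output by 113.5 − 82 = 31.5 past the efficient level; on those units the gap between marginal cost and willingness to pay runs from 0 up to 26.
DWL = ½ × 26 × 31.5 = 409.5.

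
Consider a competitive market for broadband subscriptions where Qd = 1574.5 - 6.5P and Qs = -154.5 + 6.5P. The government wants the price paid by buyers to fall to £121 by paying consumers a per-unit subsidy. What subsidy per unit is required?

At a buyer price of 121, quantity demanded is 1574.5 − 6.5·121 = 788.
Sellers supply 788 only when they receive Ps with -154.5 + 6.5·Ps = 788, i.e. Ps = 145.
s = Ps − Pb = 145 − 121 = 24.

Required subsidy s = £24 per unit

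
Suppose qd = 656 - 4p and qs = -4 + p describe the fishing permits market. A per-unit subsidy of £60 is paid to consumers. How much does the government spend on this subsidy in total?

Government cost = £10560

Pre-subsidy: 656 - 4p = -4 + p gives p* = 132, q* = 128.
With the rebate, buyers effectively pay pb = ps − 60, where ps is the price sellers receive.
Demand in terms of ps becomes qd = 656 − 4(ps − 60) = 896 - 4ps. Setting this equal to supply: 896 - 4ps = -4 + ps, so ps = 180.
Buyers pay pb = 180 − 60 = 120; q' = -4 + 1·180 = 176.
Government outlay = subsidy × quantity = 60 × 176 = 10560.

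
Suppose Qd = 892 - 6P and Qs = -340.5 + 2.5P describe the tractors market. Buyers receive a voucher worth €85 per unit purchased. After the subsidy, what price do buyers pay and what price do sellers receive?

Pre-subsidy: 892 - 6P = -340.5 + 2.5P gives P* = 145, Q* = 22.
With the rebate, buyers effectively pay Pb = Ps − 85, where Ps is the price sellers receive.
Demand in terms of Ps becomes Qd = 892 − 6(Ps − 85) = 1402 - 6Ps. Setting this equal to supply: 1402 - 6Ps = -340.5 + 2.5Ps, so Ps = 205.
Buyers pay Pb = 205 − 85 = 120; Q' = -340.5 + 2.5·205 = 172.

Buyers pay €120; sellers receive €205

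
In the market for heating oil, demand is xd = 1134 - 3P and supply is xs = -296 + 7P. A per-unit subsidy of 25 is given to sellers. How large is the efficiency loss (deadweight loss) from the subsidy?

Deadweight loss = 656.25

Pre-subsidy: 1134 - 3P = -296 + 7P gives P* = 143, x* = 705.
With the subsidy, sellers receive Ps = Pb + 25 for each unit, where Pb is the price buyers pay.
Supply in terms of Pb becomes xs = -296 + 7(Pb + 25) = -121 + 7Pb. Setting this equal to demand: 1134 - 3Pb = -121 + 7Pb, so Pb = 125.5.
Sellers receive Ps = 125.5 + 25 = 150.5; x' = 1134 − 3·125.5 = 757.5.
The subsidy expands output by 757.5 − 705 = 52.5 past the efficient level; on those units the gap between marginal cost and willingness to pay runs from 0 up to 25.
DWL = ½ × 25 × 52.5 = 656.25.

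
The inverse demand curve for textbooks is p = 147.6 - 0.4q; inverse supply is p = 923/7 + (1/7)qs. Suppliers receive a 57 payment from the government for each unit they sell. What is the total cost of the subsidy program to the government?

Government cost = 7638

Pre-subsidy: 147.6 - 0.4q = 923/7 + (1/7)q gives q* = 29 and p* = 136.
With the subsidy, sellers receive ps = pb + 57 for each unit, where pb is the price buyers pay.
On the curves, pb = 147.6 - 0.4q and ps = 923/7 + (1/7)q; the wedge ps − pb = 57 gives 923/7 + (1/7)q − (147.6 - 0.4q) = 57, so q' = 134.
Then pb = 147.6 − 0.4·134 = 94 and ps = 923/7 + (1/7)·134 = 151.
Government outlay = subsidy × quantity = 57 × 134 = 7638.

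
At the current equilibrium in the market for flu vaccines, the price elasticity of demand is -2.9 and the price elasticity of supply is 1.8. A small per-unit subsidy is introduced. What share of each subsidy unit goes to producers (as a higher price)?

For a small subsidy around the equilibrium, the benefit split depends on the relative slopes, which at a point are proportional to the elasticities.
Buyer share = εs/(εs + |εd|) = 1.8/(1.8 + 2.9) = 18/47; seller share = |εd|/(εs + |εd|) = 29/47.
So producers capture 29/47 of the subsidy.

Producer share = 29/47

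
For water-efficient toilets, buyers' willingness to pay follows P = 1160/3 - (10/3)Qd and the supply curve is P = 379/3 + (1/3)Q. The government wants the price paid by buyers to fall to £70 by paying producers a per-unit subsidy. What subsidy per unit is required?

At a buyer price of 70, quantity demanded is 116 − 0.3·70 = 95.
Sellers supply 95 only when they receive Ps = 379/3 + (1/3)·95 = 158.
s = Ps − Pb = 158 − 70 = 88.

Required subsidy s = £88 per unit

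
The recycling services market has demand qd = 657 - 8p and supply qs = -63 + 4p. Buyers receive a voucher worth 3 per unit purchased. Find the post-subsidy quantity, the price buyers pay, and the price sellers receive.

q' = 185; buyers pay 59; sellers receive 62

Pre-subsidy: 657 - 8p = -63 + 4p gives p* = 60, q* = 177.
With the rebate, buyers effectively pay pb = ps − 3, where ps is the price sellers receive.
Demand in terms of ps becomes qd = 657 − 8(ps − 3) = 681 - 8ps. Setting this equal to supply: 681 - 8ps = -63 + 4ps, so ps = 62.
Buyers pay pb = 62 − 3 = 59; q' = -63 + 4·62 = 185.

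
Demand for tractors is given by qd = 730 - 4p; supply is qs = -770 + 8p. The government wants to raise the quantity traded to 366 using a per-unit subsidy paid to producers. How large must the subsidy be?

At q = 366, invert demand for the buyer price: pb = (730 − 366)/4 = 91; invert supply for the seller price: ps = (366 − (-770))/8 = 142.
The subsidy must fill the gap: s = ps − pb = 142 − 91 = 51.

Required subsidy s = 51 per unit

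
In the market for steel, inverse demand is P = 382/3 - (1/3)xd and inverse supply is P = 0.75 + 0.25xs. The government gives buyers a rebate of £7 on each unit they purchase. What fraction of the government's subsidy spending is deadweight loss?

Pre-subsidy: 382/3 - (1/3)x = 0.75 + 0.25x gives x* = 217 and P* = 55.
With the rebate, buyers effectively pay Pb = Ps − 7, where Ps is the price sellers receive.
On the curves, Pb = 382/3 - (1/3)x and Ps = 0.75 + 0.25x; the wedge Ps − Pb = 7 gives 0.75 + 0.25x − (382/3 - (1/3)x) = 7, so x' = 229.
Then Pb = 382/3 − (1/3)·229 = 51 and Ps = 0.75 + 0.25·229 = 58.
ΔCS = ½(217 + 229)(55 − 51) = 892; ΔPS = ½(217 + 229)(58 − 55) = 669.
Government spending = 7 × 229 = 1603.
DWL = ½ × 7 × (229 − 217) = 42; fraction = 42 / 1603 = 6/229.

DWL / government spending = 6/229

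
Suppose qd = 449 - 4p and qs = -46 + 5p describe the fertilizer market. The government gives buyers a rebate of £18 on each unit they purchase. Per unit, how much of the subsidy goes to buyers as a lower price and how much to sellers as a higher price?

Buyers gain £10 per unit; sellers gain £8 per unit

Pre-subsidy: 449 - 4p = -46 + 5p gives p* = 55, q* = 229.
With the rebate, buyers effectively pay pb = ps − 18, where ps is the price sellers receive.
Demand in terms of ps becomes qd = 449 − 4(ps − 18) = 521 - 4ps. Setting this equal to supply: 521 - 4ps = -46 + 5ps, so ps = 63.
Buyers pay pb = 63 − 18 = 45; q' = -46 + 5·63 = 269.
Buyers' price falls by p* − pb = 55 − 45 = 10; sellers' price rises by ps − p* = 63 − 55 = 8.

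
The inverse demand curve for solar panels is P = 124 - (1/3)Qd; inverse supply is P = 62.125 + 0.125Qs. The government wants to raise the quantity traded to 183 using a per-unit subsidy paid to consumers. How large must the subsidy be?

At Q = 183, from the demand curve buyers pay Pb = 124 − (1/3)·183 = 63; from the supply curve sellers need Ps = 62.125 + 0.125·183 = 85.
The subsidy must fill the gap: s = Ps − Pb = 85 − 63 = 22.

Required subsidy s = 22 per unit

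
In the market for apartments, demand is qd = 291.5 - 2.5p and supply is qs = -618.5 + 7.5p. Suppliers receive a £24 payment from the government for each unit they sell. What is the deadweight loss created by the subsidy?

Pre-subsidy: 291.5 - 2.5p = -618.5 + 7.5p gives p* = 91, q* = 64.
With the subsidy, sellers receive ps = pb + 24 for each unit, where pb is the price buyers pay.
Supply in terms of pb becomes qs = -618.5 + 7.5(pb + 24) = -438.5 + 7.5pb. Setting this equal to demand: 291.5 - 2.5pb = -438.5 + 7.5pb, so pb = 73.
Sellers receive ps = 73 + 24 = 97; q' = 291.5 − 2.5·73 = 109.
The subsidy expands output by 109 − 64 = 45 past the efficient level; on those units the gap between marginal cost and willingness to pay runs from 0 up to 24.
DWL = ½ × 24 × 45 = 540.

Deadweight loss = £540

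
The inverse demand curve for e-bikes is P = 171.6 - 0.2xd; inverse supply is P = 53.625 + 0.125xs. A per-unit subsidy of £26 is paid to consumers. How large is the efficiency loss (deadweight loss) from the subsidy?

Pre-subsidy: 171.6 - 0.2x = 53.625 + 0.125x gives x* = 363 and P* = 99.
With the rebate, buyers effectively pay Pb = Ps − 26, where Ps is the price sellers receive.
On the curves, Pb = 171.6 - 0.2x and Ps = 53.625 + 0.125x; the wedge Ps − Pb = 26 gives 53.625 + 0.125x − (171.6 - 0.2x) = 26, so x' = 443.
Then Pb = 171.6 − 0.2·443 = 83 and Ps = 53.625 + 0.125·443 = 109.
The subsidy expands output by 443 − 363 = 80 past the efficient level; on those units the gap between marginal cost and willingness to pay runs from 0 up to 26.
DWL = ½ × 26 × 80 = 1040.

Deadweight loss = £1040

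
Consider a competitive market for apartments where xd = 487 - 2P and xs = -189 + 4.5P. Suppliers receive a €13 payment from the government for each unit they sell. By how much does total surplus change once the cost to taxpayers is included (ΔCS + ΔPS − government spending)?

Net change in total surplus = -€117

Pre-subsidy: 487 - 2P = -189 + 4.5P gives P* = 104, x* = 279.
With the subsidy, sellers receive Ps = Pb + 13 for each unit, where Pb is the price buyers pay.
Supply in terms of Pb becomes xs = -189 + 4.5(Pb + 13) = -130.5 + 4.5Pb. Setting this equal to demand: 487 - 2Pb = -130.5 + 4.5Pb, so Pb = 95.
Sellers receive Ps = 95 + 13 = 108; x' = 487 − 2·95 = 297.
ΔCS = ½(279 + 297)(104 − 95) = 2592; ΔPS = ½(279 + 297)(108 − 104) = 1152.
Government spending = 13 × 297 = 3861.
Net change = 2592 + 1152 − 3861 = -117. The loss equals the DWL triangle ½·13·18.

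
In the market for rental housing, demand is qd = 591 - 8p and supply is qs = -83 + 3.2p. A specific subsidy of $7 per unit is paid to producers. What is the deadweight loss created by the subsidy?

Deadweight loss = $56

Pre-subsidy: 591 - 8p = -83 + 3.2p gives p* = 1685/28, q* = 767/7.
With the subsidy, sellers receive ps = pb + 7 for each unit, where pb is the price buyers pay.
Supply in terms of pb becomes qs = -83 + 3.2(pb + 7) = -60.6 + 3.2pb. Setting this equal to demand: 591 - 8pb = -60.6 + 3.2pb, so pb = 1629/28.
Sellers receive ps = 1629/28 + 7 = 1825/28; q' = 591 − 8·(1629/28) = 879/7.
The subsidy expands output by 879/7 − 767/7 = 16 past the efficient level; on those units the gap between marginal cost and willingness to pay runs from 0 up to 7.
DWL = ½ × 7 × 16 = 56.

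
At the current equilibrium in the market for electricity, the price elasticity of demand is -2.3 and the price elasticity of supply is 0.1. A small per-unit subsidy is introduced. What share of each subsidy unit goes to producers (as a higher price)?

For a small subsidy around the equilibrium, the benefit split depends on the relative slopes, which at a point are proportional to the elasticities.
Buyer share = εs/(εs + |εd|) = 0.1/(0.1 + 2.3) = 1/24; seller share = |εd|/(εs + |εd|) = 23/24.
So producers capture 23/24 of the subsidy.

Producer share = 23/24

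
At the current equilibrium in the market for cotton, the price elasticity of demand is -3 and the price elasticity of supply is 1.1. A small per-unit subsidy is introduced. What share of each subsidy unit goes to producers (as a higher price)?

Producer share = 30/41

For a small subsidy around the equilibrium, the benefit split depends on the relative slopes, which at a point are proportional to the elasticities.
Buyer share = εs/(εs + |εd|) = 1.1/(1.1 + 3) = 11/41; seller share = |εd|/(εs + |εd|) = 30/41.
So producers capture 30/41 of the subsidy.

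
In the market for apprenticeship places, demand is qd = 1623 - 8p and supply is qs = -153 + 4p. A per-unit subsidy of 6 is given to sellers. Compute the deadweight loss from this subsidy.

Deadweight loss = 48

Pre-subsidy: 1623 - 8p = -153 + 4p gives p* = 148, q* = 439.
With the subsidy, sellers receive ps = pb + 6 for each unit, where pb is the price buyers pay.
Supply in terms of pb becomes qs = -153 + 4(pb + 6) = -129 + 4pb. Setting this equal to demand: 1623 - 8pb = -129 + 4pb, so pb = 146.
Sellers receive ps = 146 + 6 = 152; q' = 1623 − 8·146 = 455.
The subsidy expands output by 455 − 439 = 16 past the efficient level; on those units the gap between marginal cost and willingness to pay runs from 0 up to 6.
DWL = ½ × 6 × 16 = 48.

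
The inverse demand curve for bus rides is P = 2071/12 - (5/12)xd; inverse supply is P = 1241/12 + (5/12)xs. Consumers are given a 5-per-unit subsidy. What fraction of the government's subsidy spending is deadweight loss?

DWL / government spending = 3/89

Pre-subsidy: 2071/12 - (5/12)x = 1241/12 + (5/12)x gives x* = 83 and P* = 138.
With the rebate, buyers effectively pay Pb = Ps − 5, where Ps is the price sellers receive.
On the curves, Pb = 2071/12 - (5/12)x and Ps = 1241/12 + (5/12)x; the wedge Ps − Pb = 5 gives 1241/12 + (5/12)x − (2071/12 - (5/12)x) = 5, so x' = 89.
Then Pb = 2071/12 − (5/12)·89 = 135.5 and Ps = 1241/12 + (5/12)·89 = 140.5.
ΔCS = ½(83 + 89)(138 − 135.5) = 215; ΔPS = ½(83 + 89)(140.5 − 138) = 215.
Government spending = 5 × 89 = 445.
DWL = ½ × 5 × (89 − 83) = 15; fraction = 15 / 445 = 3/89.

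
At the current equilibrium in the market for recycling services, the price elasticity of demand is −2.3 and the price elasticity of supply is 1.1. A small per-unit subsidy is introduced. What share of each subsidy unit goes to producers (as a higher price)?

Producer share = 23/34

For a small subsidy around the equilibrium, the benefit split depends on the relative slopes, which at a point are proportional to the elasticities.
Buyer share = εs/(εs + |εd|) = 1.1/(1.1 + 2.3) = 11/34; seller share = |εd|/(εs + |εd|) = 23/34.
So producers capture 23/34 of the subsidy.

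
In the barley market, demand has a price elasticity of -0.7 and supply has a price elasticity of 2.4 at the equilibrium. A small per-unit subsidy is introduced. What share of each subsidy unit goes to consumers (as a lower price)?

Consumer share = 24/31

For a small subsidy around the equilibrium, the benefit split depends on the relative slopes, which at a point are proportional to the elasticities.
Buyer share = εs/(εs + |εd|) = 2.4/(2.4 + 0.7) = 24/31; seller share = |εd|/(εs + |εd|) = 7/31.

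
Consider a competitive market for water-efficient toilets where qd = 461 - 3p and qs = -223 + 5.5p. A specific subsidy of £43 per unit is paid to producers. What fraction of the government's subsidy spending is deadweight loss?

Pre-subsidy: 461 - 3p = -223 + 5.5p gives p* = 1368/17, q* = 3733/17.
With the subsidy, sellers receive ps = pb + 43 for each unit, where pb is the price buyers pay.
Supply in terms of pb becomes qs = -223 + 5.5(pb + 43) = 13.5 + 5.5pb. Setting this equal to demand: 461 - 3pb = 13.5 + 5.5pb, so pb = 895/17.
Sellers receive ps = 895/17 + 43 = 1626/17; q' = 461 − 3·(895/17) = 5152/17.
ΔCS = ½(3733/17 + 5152/17)(1368/17 − 895/17) = 4202605/578; ΔPS = ½(3733/17 + 5152/17)(1626/17 − 1368/17) = 1146165/289.
Government spending = 43 × 5152/17 = 221536/17.
DWL = ½ × 43 × (5152/17 − 3733/17) = 61017/34; fraction = (61017/34) / (221536/17) = 1419/10304.

DWL / government spending = 1419/10304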